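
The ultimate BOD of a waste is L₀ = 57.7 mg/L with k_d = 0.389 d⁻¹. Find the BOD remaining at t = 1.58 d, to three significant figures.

L ≈ 31.2 mg/L

L_t = L₀ e^(−k_d t) = 57.7 × e^(−0.389×1.58) = 57.7 × 0.5408 = 31.21 mg/L.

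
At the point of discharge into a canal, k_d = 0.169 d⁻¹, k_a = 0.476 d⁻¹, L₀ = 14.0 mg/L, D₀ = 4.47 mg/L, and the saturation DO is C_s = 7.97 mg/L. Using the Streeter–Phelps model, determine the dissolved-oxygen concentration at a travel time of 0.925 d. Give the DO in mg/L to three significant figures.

k_d L₀/(k_a−k_d) = 0.169×14.0/(0.476−0.169) = 2.366/0.3070 = 7.707 mg/L.
e^(−k_d t) = e^(−0.169×0.9250) = 0.8553; e^(−k_a t) = e^(−0.476×0.9250) = 0.6438.
D = 7.707 × (0.8553 − 0.6438) + 4.47 × 0.6438 = 1.630 + 2.878 = 4.507 mg/L.
DO = C_s − D = 7.97 − 4.507 = 3.463 mg/L.

DO ≈ 3.46 mg/L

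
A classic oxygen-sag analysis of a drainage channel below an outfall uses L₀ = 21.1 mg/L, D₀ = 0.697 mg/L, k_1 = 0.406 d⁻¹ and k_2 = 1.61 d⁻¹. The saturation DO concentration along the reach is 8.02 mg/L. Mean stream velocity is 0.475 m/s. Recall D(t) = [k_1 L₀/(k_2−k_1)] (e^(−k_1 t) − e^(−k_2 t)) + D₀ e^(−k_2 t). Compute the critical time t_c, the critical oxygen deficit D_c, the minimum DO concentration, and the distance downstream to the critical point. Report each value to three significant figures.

t_c ≈ 1.06 d; D_c ≈ 3.46 mg/L; min DO ≈ 4.56 mg/L; x_c ≈ 43.4 km

t_c = [1/(k_2−k_1)] ln[(k_2/k_1)(1 − D₀(k_2−k_1)/(k_1 L₀))]
= [1/(1.61−0.406)] ln[(1.61/0.406)(1 − 0.697×1.204/(0.406×21.1))]
= (1/1.204) ln[3.966 × 0.9020] = 0.8306 × ln(3.577) = 0.8306 × 1.275 = 1.059 d.
L(t_c) = L₀ e^(−k_1 t_c) = 21.1 × 0.6506 = 13.73 mg/L, and at the critical point k_2 D_c = k_1 L, so D_c = (0.406/1.61) × 13.73 = 3.462 mg/L.
Minimum DO = C_s − D_c = 8.02 − 3.462 = 4.558 mg/L.
x_c = v t_c = 0.475 m/s × 1.059 d × 86400 s/d = 43440 m ≈ 43.4 km.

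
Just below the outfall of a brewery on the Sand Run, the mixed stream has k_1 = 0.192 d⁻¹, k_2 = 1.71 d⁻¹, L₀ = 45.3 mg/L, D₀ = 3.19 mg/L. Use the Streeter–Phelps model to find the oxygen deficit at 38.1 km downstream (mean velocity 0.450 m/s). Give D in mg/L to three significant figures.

Travel time t = x/v = 38.1 km / (0.450 m/s) = 38100 m / 0.450 m/s = 84670 s = 0.9799 d.
k_1 L₀/(k_2−k_1) = 0.192×45.3/(1.71−0.192) = 8.698/1.518 = 5.730 mg/L.
e^(−k_1 t) = e^(−0.192×0.9799) = 0.8285; e^(−k_2 t) = e^(−1.71×0.9799) = 0.1872.
D = 5.730 × (0.8285 − 0.1872) + 3.19 × 0.1872 = 3.674 + 0.5971 = 4.272 mg/L.

D ≈ 4.27 mg/L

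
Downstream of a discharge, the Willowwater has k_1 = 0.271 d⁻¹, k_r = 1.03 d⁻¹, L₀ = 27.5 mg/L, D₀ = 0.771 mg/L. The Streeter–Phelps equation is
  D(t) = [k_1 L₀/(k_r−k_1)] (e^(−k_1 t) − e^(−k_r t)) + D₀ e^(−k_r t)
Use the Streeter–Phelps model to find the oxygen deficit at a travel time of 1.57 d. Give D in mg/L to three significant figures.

k_1 L₀/(k_r−k_1) = 0.271×27.5/(1.03−0.271) = 7.453/0.7590 = 9.819 mg/L.
e^(−k_1 t) = e^(−0.271×1.570) = 0.6535; e^(−k_r t) = e^(−1.03×1.570) = 0.1985.
D = 9.819 × (0.6535 − 0.1985) + 0.771 × 0.1985 = 4.467 + 0.1530 = 4.620 mg/L.

D ≈ 4.62 mg/L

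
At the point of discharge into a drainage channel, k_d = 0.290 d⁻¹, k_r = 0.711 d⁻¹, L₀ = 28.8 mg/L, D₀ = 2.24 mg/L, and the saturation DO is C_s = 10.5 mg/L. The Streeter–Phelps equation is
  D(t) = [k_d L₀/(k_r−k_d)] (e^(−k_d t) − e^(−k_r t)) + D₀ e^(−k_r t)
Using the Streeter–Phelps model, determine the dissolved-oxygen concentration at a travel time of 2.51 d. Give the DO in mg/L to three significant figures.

k_d L₀/(k_r−k_d) = 0.290×28.8/(0.711−0.290) = 8.352/0.4210 = 19.84 mg/L.
e^(−k_d t) = e^(−0.290×2.510) = 0.4829; e^(−k_r t) = e^(−0.711×2.510) = 0.1679.
D = 19.84 × (0.4829 − 0.1679) + 2.24 × 0.1679 = 6.250 + 0.3760 = 6.626 mg/L.
DO = C_s − D = 10.5 − 6.626 = 3.874 mg/L.

DO ≈ 3.87 mg/L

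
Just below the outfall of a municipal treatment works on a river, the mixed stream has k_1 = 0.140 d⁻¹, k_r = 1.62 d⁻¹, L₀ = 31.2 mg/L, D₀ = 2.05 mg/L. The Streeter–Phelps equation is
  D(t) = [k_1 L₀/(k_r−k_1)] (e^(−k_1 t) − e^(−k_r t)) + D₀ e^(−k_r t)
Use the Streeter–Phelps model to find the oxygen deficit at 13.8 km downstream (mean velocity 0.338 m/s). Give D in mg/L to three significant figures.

D ≈ 2.34 mg/L

Travel time t = x/v = 13.8 km / (0.338 m/s) = 13800 m / 0.338 m/s = 40830 s = 0.4726 d.
k_1 L₀/(k_r−k_1) = 0.140×31.2/(1.62−0.140) = 4.368/1.480 = 2.951 mg/L.
e^(−k_1 t) = e^(−0.140×0.4726) = 0.9360; e^(−k_r t) = e^(−1.62×0.4726) = 0.4651.
D = 2.951 × (0.9360 − 0.4651) + 2.05 × 0.4651 = 1.390 + 0.9534 = 2.343 mg/L.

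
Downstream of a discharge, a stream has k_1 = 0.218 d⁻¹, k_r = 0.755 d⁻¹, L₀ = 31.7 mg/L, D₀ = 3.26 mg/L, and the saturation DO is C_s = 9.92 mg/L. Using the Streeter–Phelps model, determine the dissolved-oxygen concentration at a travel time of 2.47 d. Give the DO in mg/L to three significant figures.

DO ≈ 3.90 mg/L

k_1 L₀/(k_r−k_1) = 0.218×31.7/(0.755−0.218) = 6.911/0.5370 = 12.87 mg/L.
e^(−k_1 t) = e^(−0.218×2.470) = 0.5836; e^(−k_r t) = e^(−0.755×2.470) = 0.1549.
D = 12.87 × (0.5836 − 0.1549) + 3.26 × 0.1549 = 5.517 + 0.5050 = 6.022 mg/L.
DO = C_s − D = 9.92 − 6.022 = 3.898 mg/L.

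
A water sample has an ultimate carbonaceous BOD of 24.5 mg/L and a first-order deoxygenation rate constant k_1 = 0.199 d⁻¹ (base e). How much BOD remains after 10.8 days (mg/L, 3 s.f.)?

L_t = L₀ e^(−k_1 t) = 24.5 × e^(−0.199×10.8) = 24.5 × 0.1166 = 2.856 mg/L.

L ≈ 2.86 mg/L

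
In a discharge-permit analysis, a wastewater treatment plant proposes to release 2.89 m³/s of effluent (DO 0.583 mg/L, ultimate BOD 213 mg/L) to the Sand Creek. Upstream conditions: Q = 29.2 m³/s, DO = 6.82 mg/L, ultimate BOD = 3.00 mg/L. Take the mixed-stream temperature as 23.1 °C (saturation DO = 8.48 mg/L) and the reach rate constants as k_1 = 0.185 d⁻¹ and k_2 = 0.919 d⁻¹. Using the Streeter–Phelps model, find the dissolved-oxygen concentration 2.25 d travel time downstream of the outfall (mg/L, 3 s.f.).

DO ≈ 5.26 mg/L

Mixed DO = (29.2×6.82 + 2.89×0.583)/(29.2+2.89) = 200.8/32.09 = 6.258 mg/L.
Mixed L₀ = (29.2×3.00 + 2.89×213)/(32.09) = 703.2/32.09 = 21.91 mg/L.
Initial deficit D₀ = C_s − DO₀ = 8.48 − 6.258 = 2.222 mg/L.
D(2.25) = [0.185×21.91/(0.919−0.185)](e^(−0.185×2.25) − e^(−0.919×2.25)) + 2.222 e^(−0.919×2.25)
= 5.523 × (0.6595 − 0.1265) + 2.222 × 0.1265 = 3.225 mg/L.
DO = 8.48 − 3.225 = 5.255 mg/L.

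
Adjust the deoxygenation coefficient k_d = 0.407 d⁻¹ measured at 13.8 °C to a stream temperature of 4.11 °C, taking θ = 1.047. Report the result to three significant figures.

k_d ≈ 0.261 d⁻¹

k_d(T₂) = k_d(T₁) · θ^(T₂−T₁) = 0.407 × 1.047^(4.11−13.8)
= 0.407 × 1.047^-9.69 = 0.407 × 0.6408 = 0.2608 d⁻¹.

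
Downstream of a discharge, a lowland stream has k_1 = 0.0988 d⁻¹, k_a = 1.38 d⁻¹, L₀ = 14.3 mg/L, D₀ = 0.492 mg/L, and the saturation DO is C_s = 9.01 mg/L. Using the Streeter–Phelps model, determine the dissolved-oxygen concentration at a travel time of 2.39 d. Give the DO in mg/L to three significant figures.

DO ≈ 8.16 mg/L

k_1 L₀/(k_a−k_1) = 0.0988×14.3/(1.38−0.0988) = 1.413/1.281 = 1.103 mg/L.
e^(−k_1 t) = e^(−0.0988×2.390) = 0.7897; e^(−k_a t) = e^(−1.38×2.390) = 0.03695.
D = 1.103 × (0.7897 − 0.03695) + 0.492 × 0.03695 = 0.8301 + 0.01818 = 0.8482 mg/L.
DO = C_s − D = 9.01 − 0.8482 = 8.162 mg/L.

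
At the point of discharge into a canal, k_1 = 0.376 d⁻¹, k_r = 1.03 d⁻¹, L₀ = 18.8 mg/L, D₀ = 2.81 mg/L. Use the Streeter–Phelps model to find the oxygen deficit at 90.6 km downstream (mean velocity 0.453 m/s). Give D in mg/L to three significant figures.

Travel time t = x/v = 90.6 km / (0.453 m/s) = 90600 m / 0.453 m/s = 200000 s = 2.315 d.
k_1 L₀/(k_r−k_1) = 0.376×18.8/(1.03−0.376) = 7.069/0.6540 = 10.81 mg/L.
e^(−k_1 t) = e^(−0.376×2.315) = 0.4188; e^(−k_r t) = e^(−1.03×2.315) = 0.09216.
D = 10.81 × (0.4188 − 0.09216) + 2.81 × 0.09216 = 3.531 + 0.2590 = 3.789 mg/L.

D ≈ 3.79 mg/L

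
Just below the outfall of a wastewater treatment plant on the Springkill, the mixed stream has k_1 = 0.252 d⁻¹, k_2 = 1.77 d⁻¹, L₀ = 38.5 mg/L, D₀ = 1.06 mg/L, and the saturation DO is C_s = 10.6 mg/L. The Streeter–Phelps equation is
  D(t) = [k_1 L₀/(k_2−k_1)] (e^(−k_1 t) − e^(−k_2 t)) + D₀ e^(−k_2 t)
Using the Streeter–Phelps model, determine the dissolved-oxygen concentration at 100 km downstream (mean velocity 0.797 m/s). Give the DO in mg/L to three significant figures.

DO ≈ 6.58 mg/L

Travel time t = x/v = 100 km / (0.797 m/s) = 100000 m / 0.797 m/s = 125500 s = 1.452 d.
k_1 L₀/(k_2−k_1) = 0.252×38.5/(1.77−0.252) = 9.702/1.518 = 6.391 mg/L.
e^(−k_1 t) = e^(−0.252×1.452) = 0.6935; e^(−k_2 t) = e^(−1.77×1.452) = 0.07650.
D = 6.391 × (0.6935 − 0.07650) + 1.06 × 0.07650 = 3.944 + 0.08109 = 4.025 mg/L.
DO = C_s − D = 10.6 − 4.025 = 6.575 mg/L.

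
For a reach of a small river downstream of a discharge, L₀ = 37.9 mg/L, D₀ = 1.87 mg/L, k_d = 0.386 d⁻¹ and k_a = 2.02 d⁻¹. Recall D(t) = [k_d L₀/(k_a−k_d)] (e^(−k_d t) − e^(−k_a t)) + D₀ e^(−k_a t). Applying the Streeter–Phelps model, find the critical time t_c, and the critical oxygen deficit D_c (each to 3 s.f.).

t_c ≈ 0.869 d; D_c ≈ 5.18 mg/L

t_c = [1/(k_a−k_d)] ln[(k_a/k_d)(1 − D₀(k_a−k_d)/(k_d L₀))]
= [1/(2.02−0.386)] ln[(2.02/0.386)(1 − 1.87×1.634/(0.386×37.9))]
= (1/1.634) ln[5.233 × 0.7911] = 0.6120 × ln(4.140) = 0.6120 × 1.421 = 0.8695 d.
D_c = (k_d/k_a) L₀ e^(−k_d t_c) = (0.386/2.02) × 37.9 × e^(−0.386×0.8695) = 0.1911 × 37.9 × 0.7149 = 5.177 mg/L.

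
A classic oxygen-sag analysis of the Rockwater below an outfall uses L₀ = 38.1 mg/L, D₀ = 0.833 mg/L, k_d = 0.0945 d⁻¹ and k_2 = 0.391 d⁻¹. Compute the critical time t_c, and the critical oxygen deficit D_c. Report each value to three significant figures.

t_c ≈ 4.55 d; D_c ≈ 5.99 mg/L

t_c = [1/(k_2−k_d)] ln[(k_2/k_d)(1 − D₀(k_2−k_d)/(k_d L₀))]
= [1/(0.391−0.0945)] ln[(0.391/0.0945)(1 − 0.833×0.2965/(0.0945×38.1))]
= (1/0.2965) ln[4.138 × 0.9314] = 3.373 × ln(3.854) = 3.373 × 1.349 = 4.550 d.
D_c = (k_d/k_2) L₀ e^(−k_d t_c) = (0.0945/0.391) × 38.1 × e^(−0.0945×4.550) = 0.2417 × 38.1 × 0.6505 = 5.990 mg/L.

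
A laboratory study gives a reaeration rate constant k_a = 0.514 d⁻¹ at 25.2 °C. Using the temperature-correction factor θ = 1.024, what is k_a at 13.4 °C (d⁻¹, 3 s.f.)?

k_a(T₂) = k_a(T₁) · θ^(T₂−T₁) = 0.514 × 1.024^(13.4−25.2)
= 0.514 × 1.024^-11.8 = 0.514 × 0.7559 = 0.3885 d⁻¹.

k_a ≈ 0.389 d⁻¹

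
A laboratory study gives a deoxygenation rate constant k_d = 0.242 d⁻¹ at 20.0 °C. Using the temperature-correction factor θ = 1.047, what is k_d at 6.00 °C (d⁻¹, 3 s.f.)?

k_d(T₂) = k_d(T₁) · θ^(T₂−T₁) = 0.242 × 1.047^(6.00−20.0)
= 0.242 × 1.047^-14.0 = 0.242 × 0.5257 = 0.1272 d⁻¹.

k_d ≈ 0.127 d⁻¹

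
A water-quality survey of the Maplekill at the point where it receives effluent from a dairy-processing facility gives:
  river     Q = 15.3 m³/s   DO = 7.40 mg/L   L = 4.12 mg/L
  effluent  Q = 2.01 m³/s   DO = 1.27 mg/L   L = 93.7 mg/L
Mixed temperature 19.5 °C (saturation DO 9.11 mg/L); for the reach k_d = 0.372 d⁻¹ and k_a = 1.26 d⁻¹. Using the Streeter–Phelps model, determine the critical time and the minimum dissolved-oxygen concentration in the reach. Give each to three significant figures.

Mixed DO = (15.3×7.40 + 2.01×1.27)/(15.3+2.01) = 115.8/17.31 = 6.688 mg/L.
Mixed L₀ = (15.3×4.12 + 2.01×93.7)/(17.31) = 251.4/17.31 = 14.52 mg/L.
Initial deficit D₀ = C_s − DO₀ = 9.11 − 6.688 = 2.422 mg/L.
t_c = (1/0.8880) ln[(1.26/0.372)(1 − 2.422×0.8880/(0.372×14.52))] = 1.126 × ln(2.039) = 0.8022 d.
D_c = (0.372/1.26) × 14.52 × e^(−0.372×0.8022) = 0.2952 × 14.52 × 0.7420 = 3.181 mg/L.
Minimum DO = 9.11 − 3.181 = 5.929 mg/L.

t_c ≈ 0.802 d; minimum DO ≈ 5.93 mg/L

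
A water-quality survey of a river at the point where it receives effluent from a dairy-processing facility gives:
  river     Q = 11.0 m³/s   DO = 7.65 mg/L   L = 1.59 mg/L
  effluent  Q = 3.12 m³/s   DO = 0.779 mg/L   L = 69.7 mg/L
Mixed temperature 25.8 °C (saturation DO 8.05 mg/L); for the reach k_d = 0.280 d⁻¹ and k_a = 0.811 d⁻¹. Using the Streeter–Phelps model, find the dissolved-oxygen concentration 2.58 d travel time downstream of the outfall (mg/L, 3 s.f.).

DO ≈ 4.64 mg/L

Mixed DO = (11.0×7.65 + 3.12×0.779)/(11.0+3.12) = 86.58/14.12 = 6.132 mg/L.
Mixed L₀ = (11.0×1.59 + 3.12×69.7)/(14.12) = 235.0/14.12 = 16.64 mg/L.
Initial deficit D₀ = C_s − DO₀ = 8.05 − 6.132 = 1.918 mg/L.
D(2.58) = [0.280×16.64/(0.811−0.280)](e^(−0.280×2.58) − e^(−0.811×2.58)) + 1.918 e^(−0.811×2.58)
= 8.774 × (0.4856 − 0.1234) + 1.918 × 0.1234 = 3.415 mg/L.
DO = 8.05 − 3.415 = 4.635 mg/L.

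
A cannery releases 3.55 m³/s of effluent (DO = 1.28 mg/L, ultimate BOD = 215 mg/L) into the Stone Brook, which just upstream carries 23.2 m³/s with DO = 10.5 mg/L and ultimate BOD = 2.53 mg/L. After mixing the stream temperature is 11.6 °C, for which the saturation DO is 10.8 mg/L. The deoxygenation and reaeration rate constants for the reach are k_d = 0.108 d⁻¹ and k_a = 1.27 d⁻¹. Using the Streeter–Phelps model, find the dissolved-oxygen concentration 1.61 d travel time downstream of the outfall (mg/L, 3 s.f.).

Mixed DO = (23.2×10.5 + 3.55×1.28)/(23.2+3.55) = 248.1/26.75 = 9.276 mg/L.
Mixed L₀ = (23.2×2.53 + 3.55×215)/(26.75) = 821.9/26.75 = 30.73 mg/L.
Initial deficit D₀ = C_s − DO₀ = 10.8 − 9.276 = 1.524 mg/L.
D(1.61) = [0.108×30.73/(1.27−0.108)](e^(−0.108×1.61) − e^(−1.27×1.61)) + 1.524 e^(−1.27×1.61)
= 2.856 × (0.8404 − 0.1294) + 1.524 × 0.1294 = 2.228 mg/L.
DO = 10.8 − 2.228 = 8.572 mg/L.

DO ≈ 8.57 mg/L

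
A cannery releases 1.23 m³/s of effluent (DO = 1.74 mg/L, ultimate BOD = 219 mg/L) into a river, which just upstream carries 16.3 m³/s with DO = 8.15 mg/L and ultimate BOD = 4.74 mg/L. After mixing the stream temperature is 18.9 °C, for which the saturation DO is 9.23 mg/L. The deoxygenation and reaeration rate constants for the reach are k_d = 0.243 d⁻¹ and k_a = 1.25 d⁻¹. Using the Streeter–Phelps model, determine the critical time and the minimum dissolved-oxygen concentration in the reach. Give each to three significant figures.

t_c ≈ 1.24 d; minimum DO ≈ 6.39 mg/L

Mixed DO = (16.3×8.15 + 1.23×1.74)/(16.3+1.23) = 135.0/17.53 = 7.700 mg/L.
Mixed L₀ = (16.3×4.74 + 1.23×219)/(17.53) = 346.6/17.53 = 19.77 mg/L.
Initial deficit D₀ = C_s − DO₀ = 9.23 − 7.700 = 1.530 mg/L.
t_c = (1/1.007) ln[(1.25/0.243)(1 − 1.530×1.007/(0.243×19.77))] = 0.9930 × ln(3.495) = 1.243 d.
D_c = (0.243/1.25) × 19.77 × e^(−0.243×1.243) = 0.1944 × 19.77 × 0.7394 = 2.842 mg/L.
Minimum DO = 9.23 − 2.842 = 6.388 mg/L.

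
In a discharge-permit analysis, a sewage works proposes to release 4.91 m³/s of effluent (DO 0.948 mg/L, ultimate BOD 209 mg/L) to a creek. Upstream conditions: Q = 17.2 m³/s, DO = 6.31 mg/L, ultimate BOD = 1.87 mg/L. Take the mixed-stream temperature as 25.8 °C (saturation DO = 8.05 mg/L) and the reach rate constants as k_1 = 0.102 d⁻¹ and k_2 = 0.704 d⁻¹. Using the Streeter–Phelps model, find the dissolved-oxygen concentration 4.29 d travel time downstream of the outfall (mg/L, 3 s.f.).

DO ≈ 3.07 mg/L

Mixed DO = (17.2×6.31 + 4.91×0.948)/(17.2+4.91) = 113.2/22.11 = 5.119 mg/L.
Mixed L₀ = (17.2×1.87 + 4.91×209)/(22.11) = 1058/22.11 = 47.87 mg/L.
Initial deficit D₀ = C_s − DO₀ = 8.05 − 5.119 = 2.931 mg/L.
D(4.29) = [0.102×47.87/(0.704−0.102)](e^(−0.102×4.29) − e^(−0.704×4.29)) + 2.931 e^(−0.704×4.29)
= 8.110 × (0.6456 − 0.04879) + 2.931 × 0.04879 = 4.983 mg/L.
DO = 8.05 − 4.983 = 3.067 mg/L.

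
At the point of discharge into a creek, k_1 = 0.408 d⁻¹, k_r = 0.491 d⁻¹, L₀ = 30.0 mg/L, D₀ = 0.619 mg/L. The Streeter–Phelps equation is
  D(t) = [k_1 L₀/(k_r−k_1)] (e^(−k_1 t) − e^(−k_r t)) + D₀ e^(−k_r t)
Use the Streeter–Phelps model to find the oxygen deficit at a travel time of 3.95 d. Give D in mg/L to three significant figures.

D ≈ 8.32 mg/L

k_1 L₀/(k_r−k_1) = 0.408×30.0/(0.491−0.408) = 12.24/0.08300 = 147.5 mg/L.
e^(−k_1 t) = e^(−0.408×3.950) = 0.1996; e^(−k_r t) = e^(−0.491×3.950) = 0.1438.
D = 147.5 × (0.1996 − 0.1438) + 0.619 × 0.1438 = 8.227 + 0.08900 = 8.316 mg/L.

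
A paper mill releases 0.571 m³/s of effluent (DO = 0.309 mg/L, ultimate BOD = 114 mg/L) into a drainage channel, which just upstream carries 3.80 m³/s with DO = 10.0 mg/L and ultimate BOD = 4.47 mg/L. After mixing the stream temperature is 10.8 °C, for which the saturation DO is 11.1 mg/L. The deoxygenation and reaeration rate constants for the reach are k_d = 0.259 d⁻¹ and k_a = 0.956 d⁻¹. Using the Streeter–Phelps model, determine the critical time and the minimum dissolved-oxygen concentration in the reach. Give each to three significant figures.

t_c ≈ 1.28 d; minimum DO ≈ 7.45 mg/L

Mixed DO = (3.80×10.0 + 0.571×0.309)/(3.80+0.571) = 38.18/4.371 = 8.734 mg/L.
Mixed L₀ = (3.80×4.47 + 0.571×114)/(4.371) = 82.08/4.371 = 18.78 mg/L.
Initial deficit D₀ = C_s − DO₀ = 11.1 − 8.734 = 2.366 mg/L.
t_c = (1/0.6970) ln[(0.956/0.259)(1 − 2.366×0.6970/(0.259×18.78))] = 1.435 × ln(2.440) = 1.280 d.
D_c = (0.259/0.956) × 18.78 × e^(−0.259×1.280) = 0.2709 × 18.78 × 0.7179 = 3.652 mg/L.
Minimum DO = 11.1 − 3.652 = 7.448 mg/L.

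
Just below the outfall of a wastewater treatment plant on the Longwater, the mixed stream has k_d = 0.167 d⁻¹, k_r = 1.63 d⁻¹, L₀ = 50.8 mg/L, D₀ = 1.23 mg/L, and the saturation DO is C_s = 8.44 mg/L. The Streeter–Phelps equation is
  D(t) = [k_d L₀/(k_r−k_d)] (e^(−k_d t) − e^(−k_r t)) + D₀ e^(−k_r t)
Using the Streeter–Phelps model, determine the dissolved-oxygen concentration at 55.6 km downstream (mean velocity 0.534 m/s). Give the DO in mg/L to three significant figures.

Travel time t = x/v = 55.6 km / (0.534 m/s) = 55600 m / 0.534 m/s = 104100 s = 1.205 d.
k_d L₀/(k_r−k_d) = 0.167×50.8/(1.63−0.167) = 8.484/1.463 = 5.799 mg/L.
e^(−k_d t) = e^(−0.167×1.205) = 0.8177; e^(−k_r t) = e^(−1.63×1.205) = 0.1403.
D = 5.799 × (0.8177 − 0.1403) + 1.23 × 0.1403 = 3.928 + 0.1725 = 4.101 mg/L.
DO = C_s − D = 8.44 − 4.101 = 4.339 mg/L.

DO ≈ 4.34 mg/L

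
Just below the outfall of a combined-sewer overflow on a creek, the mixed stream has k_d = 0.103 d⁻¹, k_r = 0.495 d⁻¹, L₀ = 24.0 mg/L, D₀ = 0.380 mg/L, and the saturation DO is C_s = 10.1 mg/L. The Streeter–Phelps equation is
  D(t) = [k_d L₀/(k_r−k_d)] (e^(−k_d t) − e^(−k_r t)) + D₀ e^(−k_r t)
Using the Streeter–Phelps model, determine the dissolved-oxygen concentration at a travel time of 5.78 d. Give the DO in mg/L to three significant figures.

k_d L₀/(k_r−k_d) = 0.103×24.0/(0.495−0.103) = 2.472/0.3920 = 6.306 mg/L.
e^(−k_d t) = e^(−0.103×5.780) = 0.5514; e^(−k_r t) = e^(−0.495×5.780) = 0.05721.
D = 6.306 × (0.5514 − 0.05721) + 0.380 × 0.05721 = 3.116 + 0.02174 = 3.138 mg/L.
DO = C_s − D = 10.1 − 3.138 = 6.962 mg/L.

DO ≈ 6.96 mg/L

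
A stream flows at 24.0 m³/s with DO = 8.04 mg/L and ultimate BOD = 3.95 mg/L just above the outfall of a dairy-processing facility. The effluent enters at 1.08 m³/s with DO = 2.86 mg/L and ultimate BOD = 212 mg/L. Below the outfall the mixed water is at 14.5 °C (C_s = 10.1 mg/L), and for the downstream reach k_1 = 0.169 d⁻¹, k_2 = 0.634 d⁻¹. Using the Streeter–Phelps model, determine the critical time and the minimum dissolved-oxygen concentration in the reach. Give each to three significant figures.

Mixed DO = (24.0×8.04 + 1.08×2.86)/(24.0+1.08) = 196.0/25.08 = 7.817 mg/L.
Mixed L₀ = (24.0×3.95 + 1.08×212)/(25.08) = 323.8/25.08 = 12.91 mg/L.
Initial deficit D₀ = C_s − DO₀ = 10.1 − 7.817 = 2.283 mg/L.
t_c = (1/0.4650) ln[(0.634/0.169)(1 − 2.283×0.4650/(0.169×12.91))] = 2.151 × ln(1.926) = 1.409 d.
D_c = (0.169/0.634) × 12.91 × e^(−0.169×1.409) = 0.2666 × 12.91 × 0.7880 = 2.712 mg/L.
Minimum DO = 10.1 − 2.712 = 7.388 mg/L.

t_c ≈ 1.41 d; minimum DO ≈ 7.39 mg/L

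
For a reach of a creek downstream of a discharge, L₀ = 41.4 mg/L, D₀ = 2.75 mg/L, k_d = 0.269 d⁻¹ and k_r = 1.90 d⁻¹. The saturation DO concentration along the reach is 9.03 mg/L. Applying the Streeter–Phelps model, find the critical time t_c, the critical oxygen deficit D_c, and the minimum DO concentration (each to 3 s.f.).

t_c ≈ 0.883 d; D_c ≈ 4.62 mg/L; min DO ≈ 4.41 mg/L

t_c = [1/(k_r−k_d)] ln[(k_r/k_d)(1 − D₀(k_r−k_d)/(k_d L₀))]
= [1/(1.90−0.269)] ln[(1.90/0.269)(1 − 2.75×1.631/(0.269×41.4))]
= (1/1.631) ln[7.063 × 0.5973] = 0.6131 × ln(4.219) = 0.6131 × 1.439 = 0.8826 d.
L(t_c) = L₀ e^(−k_d t_c) = 41.4 × 0.7887 = 32.65 mg/L, and at the critical point k_r D_c = k_d L, so D_c = (0.269/1.90) × 32.65 = 4.623 mg/L.
Minimum DO = C_s − D_c = 9.03 − 4.623 = 4.407 mg/L.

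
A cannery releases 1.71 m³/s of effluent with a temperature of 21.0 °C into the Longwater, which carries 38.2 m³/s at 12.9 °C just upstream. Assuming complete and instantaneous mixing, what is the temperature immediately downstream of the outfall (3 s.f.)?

Flow-weighted mixing: C = (Q_r C_r + Q_w C_w)/(Q_r + Q_w)
= (38.2×12.9 + 1.71×21.0)/(38.2 + 1.71) = 528.7/39.91 = 13.25 °C.

13.2 °C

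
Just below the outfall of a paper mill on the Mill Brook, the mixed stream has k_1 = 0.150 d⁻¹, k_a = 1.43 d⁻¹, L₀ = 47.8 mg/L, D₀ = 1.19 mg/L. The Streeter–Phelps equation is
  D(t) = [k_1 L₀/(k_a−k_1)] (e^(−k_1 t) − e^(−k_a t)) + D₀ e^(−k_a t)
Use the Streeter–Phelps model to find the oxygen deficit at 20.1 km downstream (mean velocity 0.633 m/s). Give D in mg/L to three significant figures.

Travel time t = x/v = 20.1 km / (0.633 m/s) = 20100 m / 0.633 m/s = 31750 s = 0.3675 d.
k_1 L₀/(k_a−k_1) = 0.150×47.8/(1.43−0.150) = 7.170/1.280 = 5.602 mg/L.
e^(−k_1 t) = e^(−0.150×0.3675) = 0.9464; e^(−k_a t) = e^(−1.43×0.3675) = 0.5912.
D = 5.602 × (0.9464 − 0.5912) + 1.19 × 0.5912 = 1.989 + 0.7036 = 2.693 mg/L.

D ≈ 2.69 mg/L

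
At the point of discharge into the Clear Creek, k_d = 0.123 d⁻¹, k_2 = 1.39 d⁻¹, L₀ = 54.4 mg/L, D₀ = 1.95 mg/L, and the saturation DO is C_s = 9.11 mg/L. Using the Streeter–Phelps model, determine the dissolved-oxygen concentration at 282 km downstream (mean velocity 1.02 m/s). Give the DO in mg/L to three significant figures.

DO ≈ 5.59 mg/L

Travel time t = x/v = 282 km / (1.02 m/s) = 282000 m / 1.02 m/s = 276500 s = 3.200 d.
k_d L₀/(k_2−k_d) = 0.123×54.4/(1.39−0.123) = 6.691/1.267 = 5.281 mg/L.
e^(−k_d t) = e^(−0.123×3.200) = 0.6746; e^(−k_2 t) = e^(−1.39×3.200) = 0.01170.
D = 5.281 × (0.6746 − 0.01170) + 1.95 × 0.01170 = 3.501 + 0.02282 = 3.524 mg/L.
DO = C_s − D = 9.11 − 3.524 = 5.586 mg/L.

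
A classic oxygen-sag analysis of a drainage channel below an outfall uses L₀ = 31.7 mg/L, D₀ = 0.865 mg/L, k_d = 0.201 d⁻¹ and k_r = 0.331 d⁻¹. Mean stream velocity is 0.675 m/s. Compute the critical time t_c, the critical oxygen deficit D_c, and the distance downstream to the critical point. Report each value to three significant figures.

t_c = [1/(k_r−k_d)] ln[(k_r/k_d)(1 − D₀(k_r−k_d)/(k_d L₀))]
= [1/(0.331−0.201)] ln[(0.331/0.201)(1 − 0.865×0.1300/(0.201×31.7))]
= (1/0.1300) ln[1.647 × 0.9824] = 7.692 × ln(1.618) = 7.692 × 0.4810 = 3.700 d.
D_c = (k_d/k_r) L₀ e^(−k_d t_c) = (0.201/0.331) × 31.7 × e^(−0.201×3.700) = 0.6073 × 31.7 × 0.4753 = 9.150 mg/L.
x_c = v t_c = 0.675 m/s × 3.700 d × 86400 s/d = 215800 m ≈ 216 km.

t_c ≈ 3.70 d; D_c ≈ 9.15 mg/L; x_c ≈ 216 km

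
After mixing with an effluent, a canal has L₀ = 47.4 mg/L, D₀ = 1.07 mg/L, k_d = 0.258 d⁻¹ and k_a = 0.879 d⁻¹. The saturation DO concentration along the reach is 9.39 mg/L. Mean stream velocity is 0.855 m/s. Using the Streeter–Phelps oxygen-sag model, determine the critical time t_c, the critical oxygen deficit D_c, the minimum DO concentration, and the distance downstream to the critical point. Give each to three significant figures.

With k_a/k_d = 3.407 and 1 − D₀(k_a−k_d)/(k_d L₀) = 0.9457,
t_c = ln(3.407 × 0.9457) / (0.879 − 0.258) = ln(3.222) / 0.6210 = 1.170/0.6210 = 1.884 d.
D_c = (k_d/k_a) L₀ e^(−k_d t_c) = (0.258/0.879) × 47.4 × e^(−0.258×1.884) = 0.2935 × 47.4 × 0.6150 = 8.557 mg/L.
Minimum DO = C_s − D_c = 9.39 − 8.557 = 0.8332 mg/L.
x_c = v t_c = 0.855 m/s × 1.884 d × 86400 s/d = 139200 m ≈ 139 km.

t_c ≈ 1.88 d; D_c ≈ 8.56 mg/L; min DO ≈ 0.833 mg/L; x_c ≈ 139 km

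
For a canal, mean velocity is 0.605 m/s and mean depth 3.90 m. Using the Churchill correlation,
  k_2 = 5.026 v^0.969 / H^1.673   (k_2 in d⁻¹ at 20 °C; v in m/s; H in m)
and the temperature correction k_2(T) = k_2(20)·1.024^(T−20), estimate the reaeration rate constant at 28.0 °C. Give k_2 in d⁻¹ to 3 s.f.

k_2 ≈ 0.383 d⁻¹

k_2(20) = 5.026 × 0.605^0.969 / 3.90^1.673 = 5.026 × 0.6145 / 9.747 = 0.3169 d⁻¹.
k_2(28.0) = 0.3169 × 1.024^(28.0−20) = 0.3169 × 1.209 = 0.3831 d⁻¹.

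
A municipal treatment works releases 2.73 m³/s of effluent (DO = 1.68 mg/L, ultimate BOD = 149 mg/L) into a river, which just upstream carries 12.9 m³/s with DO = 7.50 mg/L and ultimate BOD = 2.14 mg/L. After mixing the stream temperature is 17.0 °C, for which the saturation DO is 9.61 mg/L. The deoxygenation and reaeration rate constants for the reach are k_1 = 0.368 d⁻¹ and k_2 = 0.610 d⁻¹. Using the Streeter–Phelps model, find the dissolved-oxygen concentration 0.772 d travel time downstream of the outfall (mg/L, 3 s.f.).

Mixed DO = (12.9×7.50 + 2.73×1.68)/(12.9+2.73) = 101.3/15.63 = 6.483 mg/L.
Mixed L₀ = (12.9×2.14 + 2.73×149)/(15.63) = 434.4/15.63 = 27.79 mg/L.
Initial deficit D₀ = C_s − DO₀ = 9.61 − 6.483 = 3.127 mg/L.
D(0.772) = [0.368×27.79/(0.610−0.368)](e^(−0.368×0.772) − e^(−0.610×0.772)) + 3.127 e^(−0.610×0.772)
= 42.26 × (0.7527 − 0.6244) + 3.127 × 0.6244 = 7.373 mg/L.
DO = 9.61 − 7.373 = 2.237 mg/L.

DO ≈ 2.24 mg/L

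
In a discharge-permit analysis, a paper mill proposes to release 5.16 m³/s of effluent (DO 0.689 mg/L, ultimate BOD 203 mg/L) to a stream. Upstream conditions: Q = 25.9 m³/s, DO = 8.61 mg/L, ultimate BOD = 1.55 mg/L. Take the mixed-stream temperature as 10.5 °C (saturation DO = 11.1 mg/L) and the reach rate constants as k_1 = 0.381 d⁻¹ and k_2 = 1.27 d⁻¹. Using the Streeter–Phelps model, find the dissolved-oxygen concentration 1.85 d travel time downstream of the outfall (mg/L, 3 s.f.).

DO ≈ 4.75 mg/L

Mixed DO = (25.9×8.61 + 5.16×0.689)/(25.9+5.16) = 226.6/31.06 = 7.294 mg/L.
Mixed L₀ = (25.9×1.55 + 5.16×203)/(31.06) = 1088/31.06 = 35.02 mg/L.
Initial deficit D₀ = C_s − DO₀ = 11.1 − 7.294 = 3.806 mg/L.
D(1.85) = [0.381×35.02/(1.27−0.381)](e^(−0.381×1.85) − e^(−1.27×1.85)) + 3.806 e^(−1.27×1.85)
= 15.01 × (0.4942 − 0.09542) + 3.806 × 0.09542 = 6.348 mg/L.
DO = 11.1 − 6.348 = 4.752 mg/L.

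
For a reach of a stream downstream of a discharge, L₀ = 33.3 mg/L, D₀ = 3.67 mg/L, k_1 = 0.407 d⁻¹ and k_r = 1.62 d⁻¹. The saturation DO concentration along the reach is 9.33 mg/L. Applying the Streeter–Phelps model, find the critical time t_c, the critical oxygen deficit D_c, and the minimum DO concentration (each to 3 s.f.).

t_c = [1/(k_r−k_1)] ln[(k_r/k_1)(1 − D₀(k_r−k_1)/(k_1 L₀))]
= [1/(1.62−0.407)] ln[(1.62/0.407)(1 − 3.67×1.213/(0.407×33.3))]
= (1/1.213) ln[3.980 × 0.6715] = 0.8244 × ln(2.673) = 0.8244 × 0.9832 = 0.8105 d.
L(t_c) = L₀ e^(−k_1 t_c) = 33.3 × 0.7190 = 23.94 mg/L, and at the critical point k_r D_c = k_1 L, so D_c = (0.407/1.62) × 23.94 = 6.015 mg/L.
Minimum DO = C_s − D_c = 9.33 − 6.015 = 3.315 mg/L.

t_c ≈ 0.811 d; D_c ≈ 6.02 mg/L; min DO ≈ 3.31 mg/L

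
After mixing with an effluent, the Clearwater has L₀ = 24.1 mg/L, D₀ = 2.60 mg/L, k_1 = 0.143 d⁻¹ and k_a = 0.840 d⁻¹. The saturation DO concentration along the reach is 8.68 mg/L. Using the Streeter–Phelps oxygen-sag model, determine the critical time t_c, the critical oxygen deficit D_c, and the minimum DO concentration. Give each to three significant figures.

At the critical point dD/dt = 0, so k_1 L₀ e^(−k_1 t) = k_a D. Substituting D(t) from the Streeter–Phelps equation and solving for t gives
t_c = ln[(k_a/k_1)(1 − D₀(k_a−k_1)/(k_1 L₀))] / (k_a−k_1).
Here k_a−k_1 = 0.6970 d⁻¹ and 1 − D₀(k_a−k_1)/(k_1 L₀) = 1 − 2.60×0.6970/(0.143×24.1) = 0.4742, so
t_c = ln(5.874 × 0.4742) / 0.6970 = 1.024 / 0.6970 = 1.470 d.
L(t_c) = L₀ e^(−k_1 t_c) = 24.1 × 0.8105 = 19.53 mg/L, and at the critical point k_a D_c = k_1 L, so D_c = (0.143/0.840) × 19.53 = 3.325 mg/L.
Minimum DO = C_s − D_c = 8.68 − 3.325 = 5.355 mg/L.

t_c ≈ 1.47 d; D_c ≈ 3.33 mg/L; min DO ≈ 5.35 mg/L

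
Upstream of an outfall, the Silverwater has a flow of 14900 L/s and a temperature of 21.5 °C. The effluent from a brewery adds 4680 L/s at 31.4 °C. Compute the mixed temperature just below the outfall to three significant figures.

Flow-weighted mixing: C = (Q_r C_r + Q_w C_w)/(Q_r + Q_w)
= (14900×21.5 + 4680×31.4)/(14900 + 4680) = 467300/19580 = 23.87 °C.

23.9 °C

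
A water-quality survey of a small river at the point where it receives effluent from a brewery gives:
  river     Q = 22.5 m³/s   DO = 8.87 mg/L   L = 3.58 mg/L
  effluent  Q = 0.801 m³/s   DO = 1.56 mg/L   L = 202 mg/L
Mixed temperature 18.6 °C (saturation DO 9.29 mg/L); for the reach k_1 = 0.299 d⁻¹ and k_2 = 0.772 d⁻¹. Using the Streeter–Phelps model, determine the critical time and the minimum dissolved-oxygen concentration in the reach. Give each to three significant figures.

Mixed DO = (22.5×8.87 + 0.801×1.56)/(22.5+0.801) = 200.8/23.30 = 8.619 mg/L.
Mixed L₀ = (22.5×3.58 + 0.801×202)/(23.30) = 242.4/23.30 = 10.40 mg/L.
Initial deficit D₀ = C_s − DO₀ = 9.29 − 8.619 = 0.6713 mg/L.
t_c = (1/0.4730) ln[(0.772/0.299)(1 − 0.6713×0.4730/(0.299×10.40))] = 2.114 × ln(2.318) = 1.778 d.
D_c = (0.299/0.772) × 10.40 × e^(−0.299×1.778) = 0.3873 × 10.40 × 0.5877 = 2.367 mg/L.
Minimum DO = 9.29 − 2.367 = 6.923 mg/L.

t_c ≈ 1.78 d; minimum DO ≈ 6.92 mg/L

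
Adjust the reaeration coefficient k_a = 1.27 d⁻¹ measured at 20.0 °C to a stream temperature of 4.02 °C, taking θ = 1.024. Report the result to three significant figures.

k_a ≈ 0.869 d⁻¹

k_a(T₂) = k_a(T₁) · θ^(T₂−T₁) = 1.27 × 1.024^(4.02−20.0)
= 1.27 × 1.024^-16.0 = 1.27 × 0.6846 = 0.8694 d⁻¹.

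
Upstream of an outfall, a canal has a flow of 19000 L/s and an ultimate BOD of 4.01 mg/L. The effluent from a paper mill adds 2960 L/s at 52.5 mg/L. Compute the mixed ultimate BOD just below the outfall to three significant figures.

10.5 mg/L

Flow-weighted mixing: C = (Q_r C_r + Q_w C_w)/(Q_r + Q_w)
= (19000×4.01 + 2960×52.5)/(19000 + 2960) = 231600/21960 = 10.55 mg/L.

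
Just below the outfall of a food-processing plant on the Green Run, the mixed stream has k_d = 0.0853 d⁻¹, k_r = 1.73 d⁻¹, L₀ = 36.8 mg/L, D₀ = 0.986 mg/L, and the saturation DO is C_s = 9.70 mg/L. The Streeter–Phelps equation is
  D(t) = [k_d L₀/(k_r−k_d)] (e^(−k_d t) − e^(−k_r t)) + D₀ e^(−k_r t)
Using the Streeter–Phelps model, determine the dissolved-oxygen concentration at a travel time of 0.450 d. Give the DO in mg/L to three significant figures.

DO ≈ 8.29 mg/L

k_d L₀/(k_r−k_d) = 0.0853×36.8/(1.73−0.0853) = 3.139/1.645 = 1.909 mg/L.
e^(−k_d t) = e^(−0.0853×0.4500) = 0.9623; e^(−k_r t) = e^(−1.73×0.4500) = 0.4591.
D = 1.909 × (0.9623 − 0.4591) + 0.986 × 0.4591 = 0.9605 + 0.4527 = 1.413 mg/L.
DO = C_s − D = 9.70 − 1.413 = 8.287 mg/L.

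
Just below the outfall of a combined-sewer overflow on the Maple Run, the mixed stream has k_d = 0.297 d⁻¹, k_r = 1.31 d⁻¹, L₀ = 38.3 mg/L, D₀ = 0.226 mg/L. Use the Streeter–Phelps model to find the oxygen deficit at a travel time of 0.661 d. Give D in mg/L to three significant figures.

k_d L₀/(k_r−k_d) = 0.297×38.3/(1.31−0.297) = 11.38/1.013 = 11.23 mg/L.
e^(−k_d t) = e^(−0.297×0.6610) = 0.8218; e^(−k_r t) = e^(−1.31×0.6610) = 0.4207.
D = 11.23 × (0.8218 − 0.4207) + 0.226 × 0.4207 = 4.504 + 0.09507 = 4.599 mg/L.

D ≈ 4.60 mg/L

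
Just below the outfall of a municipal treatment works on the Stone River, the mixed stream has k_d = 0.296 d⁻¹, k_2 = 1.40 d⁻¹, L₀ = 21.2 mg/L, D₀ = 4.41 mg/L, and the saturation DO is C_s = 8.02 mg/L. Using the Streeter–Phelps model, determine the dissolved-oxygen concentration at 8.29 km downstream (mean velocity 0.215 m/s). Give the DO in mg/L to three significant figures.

Travel time t = x/v = 8.29 km / (0.215 m/s) = 8290 m / 0.215 m/s = 38560 s = 0.4463 d.
k_d L₀/(k_2−k_d) = 0.296×21.2/(1.40−0.296) = 6.275/1.104 = 5.684 mg/L.
e^(−k_d t) = e^(−0.296×0.4463) = 0.8763; e^(−k_2 t) = e^(−1.40×0.4463) = 0.5354.
D = 5.684 × (0.8763 − 0.5354) + 4.41 × 0.5354 = 1.938 + 2.361 = 4.299 mg/L.
DO = C_s − D = 8.02 − 4.299 = 3.721 mg/L.

DO ≈ 3.72 mg/L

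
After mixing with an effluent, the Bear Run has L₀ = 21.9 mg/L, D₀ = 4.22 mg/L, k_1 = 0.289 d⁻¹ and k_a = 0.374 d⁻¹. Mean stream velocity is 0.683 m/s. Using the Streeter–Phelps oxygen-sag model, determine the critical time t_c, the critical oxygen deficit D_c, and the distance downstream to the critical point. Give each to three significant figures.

With k_a/k_1 = 1.294 and 1 − D₀(k_a−k_1)/(k_1 L₀) = 0.9433,
t_c = ln(1.294 × 0.9433) / (0.374 − 0.289) = ln(1.221) / 0.08500 = 0.1995/0.08500 = 2.347 d.
L(t_c) = L₀ e^(−k_1 t_c) = 21.9 × 0.5075 = 11.11 mg/L, and at the critical point k_a D_c = k_1 L, so D_c = (0.289/0.374) × 11.11 = 8.588 mg/L.
x_c = v t_c = 0.683 m/s × 2.347 d × 86400 s/d = 138500 m ≈ 138 km.

t_c ≈ 2.35 d; D_c ≈ 8.59 mg/L; x_c ≈ 138 km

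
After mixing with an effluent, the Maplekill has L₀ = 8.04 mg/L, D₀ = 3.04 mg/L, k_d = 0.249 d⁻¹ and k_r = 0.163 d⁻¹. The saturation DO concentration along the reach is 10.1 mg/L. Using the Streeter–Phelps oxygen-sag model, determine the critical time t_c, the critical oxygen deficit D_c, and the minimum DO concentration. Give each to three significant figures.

t_c ≈ 3.50 d; D_c ≈ 5.14 mg/L; min DO ≈ 4.96 mg/L

t_c = [1/(k_r−k_d)] ln[(k_r/k_d)(1 − D₀(k_r−k_d)/(k_d L₀))]
= [1/(0.163−0.249)] ln[(0.163/0.249)(1 − 3.04×-0.08600/(0.249×8.04))]
= (1/-0.08600) ln[0.6546 × 1.131] = -11.63 × ln(0.7401) = -11.63 × -0.3010 = 3.500 d.
D_c = (k_d/k_r) L₀ e^(−k_d t_c) = (0.249/0.163) × 8.04 × e^(−0.249×3.500) = 1.528 × 8.04 × 0.4184 = 5.138 mg/L.
Minimum DO = C_s − D_c = 10.1 − 5.138 = 4.962 mg/L.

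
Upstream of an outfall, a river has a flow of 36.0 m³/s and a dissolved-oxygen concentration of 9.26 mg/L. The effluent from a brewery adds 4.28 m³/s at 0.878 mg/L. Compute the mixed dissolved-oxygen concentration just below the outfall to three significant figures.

Flow-weighted mixing: C = (Q_r C_r + Q_w C_w)/(Q_r + Q_w)
= (36.0×9.26 + 4.28×0.878)/(36.0 + 4.28) = 337.1/40.28 = 8.369 mg/L.

8.37 mg/L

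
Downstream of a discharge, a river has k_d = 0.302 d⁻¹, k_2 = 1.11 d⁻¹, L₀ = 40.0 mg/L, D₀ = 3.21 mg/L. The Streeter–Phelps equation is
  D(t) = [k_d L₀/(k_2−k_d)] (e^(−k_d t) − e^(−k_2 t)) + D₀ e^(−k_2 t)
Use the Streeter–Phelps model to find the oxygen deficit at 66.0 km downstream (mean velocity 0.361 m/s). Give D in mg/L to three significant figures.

D ≈ 6.77 mg/L

Travel time t = x/v = 66.0 km / (0.361 m/s) = 66000 m / 0.361 m/s = 182800 s = 2.116 d.
k_d L₀/(k_2−k_d) = 0.302×40.0/(1.11−0.302) = 12.08/0.8080 = 14.95 mg/L.
e^(−k_d t) = e^(−0.302×2.116) = 0.5278; e^(−k_2 t) = e^(−1.11×2.116) = 0.09548.
D = 14.95 × (0.5278 − 0.09548) + 3.21 × 0.09548 = 6.463 + 0.3065 = 6.770 mg/L.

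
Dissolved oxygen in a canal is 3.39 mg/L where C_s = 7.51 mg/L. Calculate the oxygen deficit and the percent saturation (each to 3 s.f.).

D = C_s − C = 7.51 − 3.39 = 4.12 mg/L.
% saturation = 3.39/7.51 × 100 = 45.1 %.

D ≈ 4.12 mg/L; 45.1 % saturation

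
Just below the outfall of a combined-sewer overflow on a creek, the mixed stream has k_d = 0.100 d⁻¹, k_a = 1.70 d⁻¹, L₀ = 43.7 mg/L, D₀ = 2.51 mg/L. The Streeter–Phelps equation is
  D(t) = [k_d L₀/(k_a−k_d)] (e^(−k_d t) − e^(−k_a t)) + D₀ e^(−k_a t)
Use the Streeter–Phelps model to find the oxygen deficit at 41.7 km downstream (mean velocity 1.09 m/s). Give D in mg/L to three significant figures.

Travel time t = x/v = 41.7 km / (1.09 m/s) = 41700 m / 1.09 m/s = 38260 s = 0.4428 d.
k_d L₀/(k_a−k_d) = 0.100×43.7/(1.70−0.100) = 4.370/1.600 = 2.731 mg/L.
e^(−k_d t) = e^(−0.100×0.4428) = 0.9567; e^(−k_a t) = e^(−1.70×0.4428) = 0.4711.
D = 2.731 × (0.9567 − 0.4711) + 2.51 × 0.4711 = 1.326 + 1.182 = 2.509 mg/L.

D ≈ 2.51 mg/L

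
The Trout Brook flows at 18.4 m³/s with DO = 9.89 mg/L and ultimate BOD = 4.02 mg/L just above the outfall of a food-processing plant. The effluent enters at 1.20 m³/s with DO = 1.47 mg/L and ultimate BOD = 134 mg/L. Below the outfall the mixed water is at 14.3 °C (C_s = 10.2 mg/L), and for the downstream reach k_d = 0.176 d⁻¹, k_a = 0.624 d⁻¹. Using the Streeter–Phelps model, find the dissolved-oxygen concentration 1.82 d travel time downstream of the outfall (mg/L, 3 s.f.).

DO ≈ 8.03 mg/L

Mixed DO = (18.4×9.89 + 1.20×1.47)/(18.4+1.20) = 183.7/19.60 = 9.374 mg/L.
Mixed L₀ = (18.4×4.02 + 1.20×134)/(19.60) = 234.8/19.60 = 11.98 mg/L.
Initial deficit D₀ = C_s − DO₀ = 10.2 − 9.374 = 0.8255 mg/L.
D(1.82) = [0.176×11.98/(0.624−0.176)](e^(−0.176×1.82) − e^(−0.624×1.82)) + 0.8255 e^(−0.624×1.82)
= 4.706 × (0.7259 − 0.3212) + 0.8255 × 0.3212 = 2.170 mg/L.
DO = 10.2 − 2.170 = 8.030 mg/L.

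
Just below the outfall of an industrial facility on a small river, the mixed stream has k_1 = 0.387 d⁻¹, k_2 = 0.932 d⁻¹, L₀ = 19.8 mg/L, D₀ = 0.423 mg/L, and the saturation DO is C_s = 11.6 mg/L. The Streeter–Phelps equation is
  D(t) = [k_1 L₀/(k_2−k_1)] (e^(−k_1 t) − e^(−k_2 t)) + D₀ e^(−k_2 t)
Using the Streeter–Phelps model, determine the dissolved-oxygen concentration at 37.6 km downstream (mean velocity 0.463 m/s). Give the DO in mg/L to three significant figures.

DO ≈ 7.51 mg/L

Travel time t = x/v = 37.6 km / (0.463 m/s) = 37600 m / 0.463 m/s = 81210 s = 0.9399 d.
k_1 L₀/(k_2−k_1) = 0.387×19.8/(0.932−0.387) = 7.663/0.5450 = 14.06 mg/L.
e^(−k_1 t) = e^(−0.387×0.9399) = 0.6951; e^(−k_2 t) = e^(−0.932×0.9399) = 0.4164.
D = 14.06 × (0.6951 − 0.4164) + 0.423 × 0.4164 = 3.917 + 0.1762 = 4.094 mg/L.
DO = C_s − D = 11.6 − 4.094 = 7.506 mg/L.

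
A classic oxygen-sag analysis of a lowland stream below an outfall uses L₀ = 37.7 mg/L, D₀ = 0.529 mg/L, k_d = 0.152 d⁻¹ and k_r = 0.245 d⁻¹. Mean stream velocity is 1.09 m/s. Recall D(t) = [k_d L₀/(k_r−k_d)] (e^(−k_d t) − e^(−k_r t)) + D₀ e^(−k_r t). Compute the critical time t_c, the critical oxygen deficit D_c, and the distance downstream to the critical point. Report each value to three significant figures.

t_c = [1/(k_r−k_d)] ln[(k_r/k_d)(1 − D₀(k_r−k_d)/(k_d L₀))]
= [1/(0.245−0.152)] ln[(0.245/0.152)(1 − 0.529×0.09300/(0.152×37.7))]
= (1/0.09300) ln[1.612 × 0.9914] = 10.75 × ln(1.598) = 10.75 × 0.4688 = 5.040 d.
L(t_c) = L₀ e^(−k_d t_c) = 37.7 × 0.4648 = 17.52 mg/L, and at the critical point k_r D_c = k_d L, so D_c = (0.152/0.245) × 17.52 = 10.87 mg/L.
x_c = v t_c = 1.09 m/s × 5.040 d × 86400 s/d = 474700 m ≈ 475 km.

t_c ≈ 5.04 d; D_c ≈ 10.9 mg/L; x_c ≈ 475 km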